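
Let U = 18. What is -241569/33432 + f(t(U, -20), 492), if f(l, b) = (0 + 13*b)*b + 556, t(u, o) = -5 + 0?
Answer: 35074411349/11144 ≈ 3.1474e+6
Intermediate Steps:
t(u, o) = -5
f(l, b) = 556 + 13*b² (f(l, b) = (13*b)*b + 556 = 13*b² + 556 = 556 + 13*b²)
-241569/33432 + f(t(U, -20), 492) = -241569/33432 + (556 + 13*492²) = -241569*1/33432 + (556 + 13*242064) = -80523/11144 + (556 + 3146832) = -80523/11144 + 3147388 = 35074411349/11144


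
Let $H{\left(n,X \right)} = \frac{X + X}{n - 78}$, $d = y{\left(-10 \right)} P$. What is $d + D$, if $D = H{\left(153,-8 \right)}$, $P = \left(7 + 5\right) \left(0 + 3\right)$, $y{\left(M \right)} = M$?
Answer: $- \frac{27016}{75} \approx -360.21$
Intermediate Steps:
$P = 36$ ($P = 12 \cdot 3 = 36$)
$d = -360$ ($d = \left(-10\right) 36 = -360$)
$H{\left(n,X \right)} = \frac{2 X}{-78 + n}$
$D = - \frac{16}{75}$ ($D = 2 \left(-8\right) \frac{1}{-78 + 153} = 2 \left(-8\right) \frac{1}{75} = - \frac{16}{75} \approx -0.21333$)
$d + D = -360 - \frac{16}{75} = - \frac{27016}{75}$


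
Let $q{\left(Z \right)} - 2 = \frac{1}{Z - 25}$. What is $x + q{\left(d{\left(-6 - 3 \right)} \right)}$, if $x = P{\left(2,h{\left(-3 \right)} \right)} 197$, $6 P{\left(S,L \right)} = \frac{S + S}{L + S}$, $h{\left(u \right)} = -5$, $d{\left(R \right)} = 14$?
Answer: $- \frac{4145}{99} \approx -41.869$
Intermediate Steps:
$P{\left(S,L \right)} = \frac{S}{3 \left(L + S\right)}$ ($P{\left(S,L \right)} = \frac{\left(S + S\right) \frac{1}{L + S}}{6} = \frac{2 S \frac{1}{L + S}}{6} = \frac{S}{3 \left(L + S\right)}$)
$q{\left(Z \right)} = 2 + \frac{1}{-25 + Z}$ ($q{\left(Z \right)} = 2 + \frac{1}{Z - 25} = 2 + \frac{1}{-25 + Z}$)
$x = - \frac{394}{9}$ ($x = \frac{1}{3} \cdot 2 \frac{1}{-5 + 2} \cdot 197 = \frac{1}{3} \cdot 2 \frac{1}{-3} \cdot 197 = \frac{1}{3} \cdot 2 \left(- \frac{1}{3}\right) 197 = \left(- \frac{2}{9}\right) 197 = - \frac{394}{9} \approx -43.778$)
$x + q{\left(d{\left(-6 - 3 \right)} \right)} = - \frac{394}{9} + \frac{-49 + 2 \cdot 14}{-25 + 14} = - \frac{394}{9} + \frac{-49 + 28}{-11} = - \frac{394}{9} - - \frac{21}{11} = - \frac{394}{9} + \frac{21}{11} = - \frac{4145}{99}$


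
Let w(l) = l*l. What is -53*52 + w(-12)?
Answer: -2612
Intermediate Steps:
w(l) = l**2
-53*52 + w(-12) = -53*52 + (-12)**2 = -2756 + 144 = -2612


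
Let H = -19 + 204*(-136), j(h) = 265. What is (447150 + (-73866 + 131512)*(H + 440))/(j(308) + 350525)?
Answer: -787307254/175395 ≈ -4488.8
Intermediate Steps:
H = -27763 (H = -19 - 27744 = -27763)
(447150 + (-73866 + 131512)*(H + 440))/(j(308) + 350525) = (447150 + (-73866 + 131512)*(-27763 + 440))/(265 + 350525) = (447150 + 57646*(-27323))/350790 = (447150 - 1575061658)*(1/350790) = -1574614508*1/350790 = -787307254/175395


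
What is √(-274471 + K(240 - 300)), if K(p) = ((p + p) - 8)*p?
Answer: I*√266791 ≈ 516.52*I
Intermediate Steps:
K(p) = p*(-8 + 2*p) (K(p) = (2*p - 8)*p = (-8 + 2*p)*p = p*(-8 + 2*p))
√(-274471 + K(240 - 300)) = √(-274471 + 2*(240 - 300)*(-4 + (240 - 300))) = √(-274471 + 2*(-60)*(-4 - 60)) = √(-274471 + 2*(-60)*(-64)) = √(-274471 + 7680) = √(-266791) = I*√266791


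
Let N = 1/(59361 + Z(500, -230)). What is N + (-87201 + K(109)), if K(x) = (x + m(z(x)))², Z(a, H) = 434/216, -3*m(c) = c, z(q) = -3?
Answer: -481487906597/6411205 ≈ -75101.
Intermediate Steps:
m(c) = -c/3
Z(a, H) = 217/108 (Z(a, H) = 434*(1/216) = 217/108)
K(x) = (1 + x)² (K(x) = (x - ⅓*(-3))² = (x + 1)² = (1 + x)²)
N = 108/6411205 (N = 1/(59361 + 217/108) = 1/(6411205/108) = 108/6411205 ≈ 1.6846e-5)
N + (-87201 + K(109)) = 108/6411205 + (-87201 + (1 + 109)²) = 108/6411205 + (-87201 + 110²) = 108/6411205 + (-87201 + 12100) = 108/6411205 - 75101 = -481487906597/6411205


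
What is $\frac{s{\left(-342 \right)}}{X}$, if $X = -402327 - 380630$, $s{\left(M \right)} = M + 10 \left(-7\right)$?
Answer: $\frac{412}{782957} \approx 0.00052621$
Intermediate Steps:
$s{\left(M \right)} = -70 + M$ ($s{\left(M \right)} = M - 70 = -70 + M$)
$X = -782957$
$\frac{s{\left(-342 \right)}}{X} = \frac{-70 - 342}{-782957} = \left(-412\right) \left(- \frac{1}{782957}\right) = \frac{412}{782957}$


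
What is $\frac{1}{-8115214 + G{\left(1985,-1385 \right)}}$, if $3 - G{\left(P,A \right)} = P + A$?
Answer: $- \frac{1}{8115811} \approx -1.2322 \cdot 10^{-7}$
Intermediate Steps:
$G{\left(P,A \right)} = 3 - A - P$ ($G{\left(P,A \right)} = 3 - \left(P + A\right) = 3 - \left(A + P\right) = 3 - A - P$)
$\frac{1}{-8115214 + G{\left(1985,-1385 \right)}} = \frac{1}{-8115214 - 597} = \frac{1}{-8115811} = - \frac{1}{8115811}$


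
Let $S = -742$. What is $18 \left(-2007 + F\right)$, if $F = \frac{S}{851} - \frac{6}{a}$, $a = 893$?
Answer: $- \frac{27465719634}{759943} \approx -36142.0$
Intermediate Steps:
$F = - \frac{667712}{759943}$ ($F = - \frac{742}{851} - \frac{6}{893} = - \frac{667712}{759943} \approx -0.87863$)
$18 \left(-2007 + F\right) = 18 \left(-2007 - \frac{667712}{759943}\right) = 18 \left(- \frac{1525873313}{759943}\right) = - \frac{27465719634}{759943}$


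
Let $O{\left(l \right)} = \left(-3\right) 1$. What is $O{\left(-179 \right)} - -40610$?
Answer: $40607$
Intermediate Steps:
$O{\left(l \right)} = -3$
$O{\left(-179 \right)} - -40610 = -3 - -40610 = -3 + 40610 = 40607$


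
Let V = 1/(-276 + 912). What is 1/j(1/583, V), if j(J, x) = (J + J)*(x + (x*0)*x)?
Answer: 185394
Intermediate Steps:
V = 1/636 ≈ 0.0015723
j(J, x) = 2*J*x (j(J, x) = (2*J)*(x + 0*x) = (2*J)*(x + 0) = (2*J)*x = 2*J*x)
1/j(1/583, V) = 1/(2*(1/636)/583) = 1/(2*(1/583)*(1/636)) = 1/(1/185394) = 185394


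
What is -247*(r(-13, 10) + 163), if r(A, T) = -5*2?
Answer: -37791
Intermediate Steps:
r(A, T) = -10
-247*(r(-13, 10) + 163) = -247*(-10 + 163) = -247*153 = -37791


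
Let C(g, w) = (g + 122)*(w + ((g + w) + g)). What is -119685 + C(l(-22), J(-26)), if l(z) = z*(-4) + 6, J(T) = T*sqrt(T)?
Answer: -79077 - 11232*I*sqrt(26) ≈ -79077.0 - 57272.0*I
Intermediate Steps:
J(T) = T**(3/2)
l(z) = 6 - 4*z (l(z) = -4*z + 6 = 6 - 4*z)
C(g, w) = (122 + g)*(2*g + 2*w) (C(g, w) = (122 + g)*(w + (w + 2*g)) = (122 + g)*(2*g + 2*w))
-119685 + C(l(-22), J(-26)) = -119685 + (2*(6 - 4*(-22))**2 + 244*(6 - 4*(-22)) + 244*(-26)**(3/2) + 2*(6 - 4*(-22))*(-26)**(3/2)) = -119685 + (2*(6 + 88)**2 + 244*(6 + 88) + 244*(-26*I*sqrt(26)) + 2*(6 + 88)*(-26*I*sqrt(26))) = -119685 + (2*94**2 + 244*94 - 6344*I*sqrt(26) + 2*94*(-26*I*sqrt(26))) = -119685 + (2*8836 + 22936 - 6344*I*sqrt(26) - 4888*I*sqrt(26)) = -119685 + (17672 + 22936 - 6344*I*sqrt(26) - 4888*I*sqrt(26)) = -119685 + (40608 - 11232*I*sqrt(26)) = -79077 - 11232*I*sqrt(26)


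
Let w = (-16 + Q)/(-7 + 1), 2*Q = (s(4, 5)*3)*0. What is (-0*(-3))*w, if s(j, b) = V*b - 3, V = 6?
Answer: 0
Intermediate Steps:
s(j, b) = -3 + 6*b (s(j, b) = 6*b - 3 = -3 + 6*b)
Q = 0 (Q = (((-3 + 6*5)*3)*0)/2 = (((-3 + 30)*3)*0)/2 = ((27*3)*0)/2 = (81*0)/2 = (½)*0 = 0)
w = 8/3 (w = (-16 + 0)/(-7 + 1) = -16/(-6) = -16*(-⅙) = 8/3 ≈ 2.6667)
(-0*(-3))*w = -0*(-3)*(8/3) = -1*0*(8/3) = 0*(8/3) = 0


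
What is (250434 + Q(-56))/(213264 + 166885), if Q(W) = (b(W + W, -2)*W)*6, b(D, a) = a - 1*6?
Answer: 253122/380149 ≈ 0.66585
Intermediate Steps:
b(D, a) = -6 + a (b(D, a) = a - 6 = -6 + a)
Q(W) = -48*W (Q(W) = ((-6 - 2)*W)*6 = -8*W*6 = -48*W)
(250434 + Q(-56))/(213264 + 166885) = (250434 - 48*(-56))/(213264 + 166885) = (250434 + 2688)/380149 = 253122*(1/380149) = 253122/380149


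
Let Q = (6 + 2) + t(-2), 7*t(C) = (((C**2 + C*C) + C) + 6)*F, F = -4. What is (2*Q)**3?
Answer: 4096/343 ≈ 11.942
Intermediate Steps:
t(C) = -24/7 - 8*C**2/7 - 4*C/7 (t(C) = ((((C**2 + C*C) + C) + 6)*(-4))/7 = ((((C**2 + C**2) + C) + 6)*(-4))/7 = (((2*C**2 + C) + 6)*(-4))/7 = (((C + 2*C**2) + 6)*(-4))/7 = ((6 + C + 2*C**2)*(-4))/7 = (-24 - 8*C**2 - 4*C)/7 = -24/7 - 8*C**2/7 - 4*C/7)
Q = 8/7 (Q = (6 + 2) + (-24/7 - 8/7*(-2)**2 - 4/7*(-2)) = 8 + (-24/7 - 8/7*4 + 8/7) = 8 + (-24/7 - 32/7 + 8/7) = 8 - 48/7 = 8/7 ≈ 1.1429)
(2*Q)**3 = (2*(8/7))**3 = (16/7)**3 = 4096/343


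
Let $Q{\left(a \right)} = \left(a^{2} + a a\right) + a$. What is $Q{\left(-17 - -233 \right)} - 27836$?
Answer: $65692$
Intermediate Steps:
$Q{\left(a \right)} = a + 2 a^{2}$ ($Q{\left(a \right)} = \left(a^{2} + a^{2}\right) + a = 2 a^{2} + a = a + 2 a^{2}$)
$Q{\left(-17 - -233 \right)} - 27836 = \left(-17 - -233\right) \left(1 + 2 \left(-17 - -233\right)\right) - 27836 = \left(-17 + 233\right) \left(1 + 2 \left(-17 + 233\right)\right) - 27836 = 216 \left(1 + 2 \cdot 216\right) - 27836 = 216 \left(1 + 432\right) - 27836 = 216 \cdot 433 - 27836 = 93528 - 27836 = 65692$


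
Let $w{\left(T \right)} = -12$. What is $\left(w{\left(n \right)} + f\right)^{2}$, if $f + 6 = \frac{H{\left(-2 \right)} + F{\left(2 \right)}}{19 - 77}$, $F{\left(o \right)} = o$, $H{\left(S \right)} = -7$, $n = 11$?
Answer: $\frac{1079521}{3364} \approx 320.9$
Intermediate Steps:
$f = - \frac{343}{58}$ ($f = -6 + \frac{-7 + 2}{19 - 77} = -6 - \frac{5}{-58} = -6 - - \frac{5}{58} = -6 + \frac{5}{58} = - \frac{343}{58} \approx -5.9138$)
$\left(w{\left(n \right)} + f\right)^{2} = \left(-12 - \frac{343}{58}\right)^{2} = \left(- \frac{1039}{58}\right)^{2} = \frac{1079521}{3364}$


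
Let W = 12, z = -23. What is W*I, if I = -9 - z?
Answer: 168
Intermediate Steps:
I = 14 (I = -9 - 1*(-23) = -9 + 23 = 14)
W*I = 12*14 = 168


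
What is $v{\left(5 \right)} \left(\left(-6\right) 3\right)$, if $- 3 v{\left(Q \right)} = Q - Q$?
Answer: $0$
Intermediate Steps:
$v{\left(Q \right)} = 0$ ($v{\left(Q \right)} = - \frac{Q - Q}{3} = \left(- \frac{1}{3}\right) 0 = 0$)
$v{\left(5 \right)} \left(\left(-6\right) 3\right) = 0 \left(\left(-6\right) 3\right) = 0 \left(-18\right) = 0$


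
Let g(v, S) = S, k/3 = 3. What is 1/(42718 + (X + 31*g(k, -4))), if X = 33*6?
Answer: 1/42792 ≈ 2.3369e-5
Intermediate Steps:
k = 9 (k = 3*3 = 9)
X = 198
1/(42718 + (X + 31*g(k, -4))) = 1/(42718 + (198 + 31*(-4))) = 1/(42718 + (198 - 124)) = 1/(42718 + 74) = 1/42792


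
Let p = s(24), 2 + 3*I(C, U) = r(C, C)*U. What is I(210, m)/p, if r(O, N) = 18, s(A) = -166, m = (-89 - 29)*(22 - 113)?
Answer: -96641/249 ≈ -388.12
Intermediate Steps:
m = 10738 (m = -118*(-91) = 10738)
I(C, U) = -2/3 + 6*U (I(C, U) = -2/3 + (18*U)/3 = -2/3 + 6*U)
p = -166
I(210, m)/p = (-2/3 + 6*10738)/(-166) = (-2/3 + 64428)*(-1/166) = (193282/3)*(-1/166) = -96641/249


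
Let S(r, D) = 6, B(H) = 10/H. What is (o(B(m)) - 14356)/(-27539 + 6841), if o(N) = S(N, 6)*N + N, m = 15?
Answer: 21527/31047 ≈ 0.69337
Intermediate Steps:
o(N) = 7*N (o(N) = 6*N + N = 7*N)
(o(B(m)) - 14356)/(-27539 + 6841) = (7*(10/15) - 14356)/(-27539 + 6841) = (7*(10*(1/15)) - 14356)/(-20698) = (7*(⅔) - 14356)*(-1/20698) = (14/3 - 14356)*(-1/20698) = -43054/3*(-1/20698) = 21527/31047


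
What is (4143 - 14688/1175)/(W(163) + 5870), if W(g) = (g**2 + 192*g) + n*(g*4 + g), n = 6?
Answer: 1617779/26878125 ≈ 0.060189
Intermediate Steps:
W(g) = g**2 + 222*g (W(g) = (g**2 + 192*g) + 6*(g*4 + g) = (g**2 + 192*g) + 6*(4*g + g) = (g**2 + 192*g) + 6*(5*g) = (g**2 + 192*g) + 30*g = g**2 + 222*g)
(4143 - 14688/1175)/(W(163) + 5870) = (4143 - 14688/1175)/(163*(222 + 163) + 5870) = (4143 - 14688/1175)/(163*385 + 5870) = (4143 - 34*432/1175)/(62755 + 5870) = (4143 - 14688/1175)/68625 = (4853337/1175)*(1/68625) = 1617779/26878125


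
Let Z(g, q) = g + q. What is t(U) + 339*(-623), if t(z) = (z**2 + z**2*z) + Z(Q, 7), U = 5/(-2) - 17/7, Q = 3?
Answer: -579758983/2744 ≈ -2.1128e+5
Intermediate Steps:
U = -69/14 (U = 5*(-1/2) - 17*1/7 = -5/2 - 17/7 = -69/14 ≈ -4.9286)
t(z) = 10 + z**2 + z**3 (t(z) = (z**2 + z**2*z) + (3 + 7) = (z**2 + z**3) + 10 = 10 + z**2 + z**3)
t(U) + 339*(-623) = (10 + (-69/14)**2 + (-69/14)**3) + 339*(-623) = (10 + 4761/196 - 328509/2744) - 211197 = -234415/2744 - 211197 = -579758983/2744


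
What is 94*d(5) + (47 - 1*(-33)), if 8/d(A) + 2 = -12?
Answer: 184/7 ≈ 26.286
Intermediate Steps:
d(A) = -4/7 (d(A) = 8/(-2 - 12) = 8/(-14) = 8*(-1/14) = -4/7)
94*d(5) + (47 - 1*(-33)) = 94*(-4/7) + (47 - 1*(-33)) = -376/7 + (47 + 33) = -376/7 + 80 = 184/7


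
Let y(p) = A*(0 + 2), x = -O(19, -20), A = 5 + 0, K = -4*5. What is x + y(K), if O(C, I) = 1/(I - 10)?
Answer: 301/30 ≈ 10.033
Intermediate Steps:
O(C, I) = 1/(-10 + I)
K = -20
A = 5
x = 1/30 (x = -1/(-10 - 20) = -1/(-30) = -1*(-1/30) = 1/30 ≈ 0.033333)
y(p) = 10 (y(p) = 5*(0 + 2) = 5*2 = 10)
x + y(K) = 1/30 + 10 = 301/30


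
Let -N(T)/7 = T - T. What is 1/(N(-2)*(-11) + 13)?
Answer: 1/13 ≈ 0.076923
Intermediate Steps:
N(T) = 0 (N(T) = -7*(T - T) = -7*0 = 0)
1/(N(-2)*(-11) + 13) = 1/(0*(-11) + 13) = 1/(0 + 13) = 1/13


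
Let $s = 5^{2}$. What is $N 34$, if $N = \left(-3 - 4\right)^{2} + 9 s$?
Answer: $9316$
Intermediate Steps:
$s = 25$
$N = 274$ ($N = \left(-3 - 4\right)^{2} + 9 \cdot 25 = \left(-7\right)^{2} + 225 = 49 + 225 = 274$)
$N 34 = 274 \cdot 34 = 9316$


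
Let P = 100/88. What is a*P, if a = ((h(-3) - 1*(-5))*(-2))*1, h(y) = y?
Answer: -50/11 ≈ -4.5455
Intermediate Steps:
a = -4 (a = ((-3 - 1*(-5))*(-2))*1 = ((-3 + 5)*(-2))*1 = (2*(-2))*1 = -4*1 = -4)
P = 25/22 (P = 100*(1/88) = 25/22 ≈ 1.1364)
a*P = -4*25/22 = -50/11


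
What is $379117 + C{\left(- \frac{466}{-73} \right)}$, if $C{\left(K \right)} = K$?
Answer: $\frac{27676007}{73} \approx 3.7912 \cdot 10^{5}$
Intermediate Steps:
$379117 + C{\left(- \frac{466}{-73} \right)} = 379117 - \frac{466}{-73} = 379117 - - \frac{466}{73} = 379117 + \frac{466}{73} = \frac{27676007}{73}$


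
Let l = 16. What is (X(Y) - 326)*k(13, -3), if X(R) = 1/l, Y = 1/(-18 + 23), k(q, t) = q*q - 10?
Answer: -829185/16 ≈ -51824.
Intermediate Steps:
k(q, t) = -10 + q**2 (k(q, t) = q**2 - 10 = -10 + q**2)
Y = 1/5 ≈ 0.20000
X(R) = 1/16
(X(Y) - 326)*k(13, -3) = (1/16 - 326)*(-10 + 13**2) = -5215*(-10 + 169)/16 = -5215/16*159 = -829185/16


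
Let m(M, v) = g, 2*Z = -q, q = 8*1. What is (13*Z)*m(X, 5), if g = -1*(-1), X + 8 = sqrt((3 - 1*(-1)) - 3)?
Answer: -52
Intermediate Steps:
X = -7 (X = -8 + sqrt((3 - 1*(-1)) - 3) = -8 + sqrt((3 + 1) - 3) = -8 + sqrt(4 - 3) = -8 + sqrt(1) = -8 + 1 = -7)
q = 8
g = 1
Z = -4 (Z = (-1*8)/2 = (1/2)*(-8) = -4)
m(M, v) = 1
(13*Z)*m(X, 5) = (13*(-4))*1 = -52*1 = -52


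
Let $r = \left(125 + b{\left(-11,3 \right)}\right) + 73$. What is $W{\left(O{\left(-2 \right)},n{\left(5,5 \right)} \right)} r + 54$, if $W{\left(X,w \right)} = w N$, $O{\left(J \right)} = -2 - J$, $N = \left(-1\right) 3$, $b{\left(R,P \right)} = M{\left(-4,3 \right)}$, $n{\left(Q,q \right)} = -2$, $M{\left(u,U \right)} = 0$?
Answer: $1242$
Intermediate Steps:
$b{\left(R,P \right)} = 0$
$N = -3$
$r = 198$ ($r = \left(125 + 0\right) + 73 = 125 + 73 = 198$)
$W{\left(X,w \right)} = - 3 w$ ($W{\left(X,w \right)} = w \left(-3\right) = - 3 w$)
$W{\left(O{\left(-2 \right)},n{\left(5,5 \right)} \right)} r + 54 = \left(-3\right) \left(-2\right) 198 + 54 = 6 \cdot 198 + 54 = 1188 + 54 = 1242$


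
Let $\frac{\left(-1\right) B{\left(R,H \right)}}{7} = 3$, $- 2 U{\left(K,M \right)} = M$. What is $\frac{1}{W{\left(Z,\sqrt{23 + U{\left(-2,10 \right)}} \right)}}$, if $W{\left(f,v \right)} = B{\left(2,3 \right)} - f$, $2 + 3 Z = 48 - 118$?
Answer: $\frac{1}{3} \approx 0.33333$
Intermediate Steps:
$Z = -24$ ($Z = - \frac{2}{3} + \frac{48 - 118}{3} = - \frac{2}{3} + \frac{1}{3} \left(-70\right) = - \frac{2}{3} - \frac{70}{3} = -24$)
$U{\left(K,M \right)} = - \frac{M}{2}$
$B{\left(R,H \right)} = -21$ ($B{\left(R,H \right)} = \left(-7\right) 3 = -21$)
$W{\left(f,v \right)} = -21 - f$
$\frac{1}{W{\left(Z,\sqrt{23 + U{\left(-2,10 \right)}} \right)}} = \frac{1}{-21 - -24} = \frac{1}{-21 + 24} = \frac{1}{3}$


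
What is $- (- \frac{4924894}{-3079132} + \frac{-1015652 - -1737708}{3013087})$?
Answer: $- \frac{1218745701655}{662692328606} \approx -1.8391$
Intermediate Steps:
$- (- \frac{4924894}{-3079132} + \frac{-1015652 - -1737708}{3013087}) = - (\left(-4924894\right) \left(- \frac{1}{3079132}\right) + \left(-1015652 + 1737708\right) \frac{1}{3013087}) = - (\frac{2462447}{1539566} + 722056 \cdot \frac{1}{3013087}) = - (\frac{2462447}{1539566} + \frac{722056}{3013087}) = \left(-1\right) \frac{1218745701655}{662692328606} = - \frac{1218745701655}{662692328606}$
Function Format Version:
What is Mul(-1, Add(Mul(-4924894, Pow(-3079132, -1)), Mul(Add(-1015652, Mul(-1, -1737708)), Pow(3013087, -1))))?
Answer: Rational(-1218745701655, 662692328606) ≈ -1.8391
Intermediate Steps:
Mul(-1, Add(Mul(-4924894, Pow(-3079132, -1)), Mul(Add(-1015652, Mul(-1, -1737708)), Pow(3013087, -1)))) = Mul(-1, Add(Mul(-4924894, Rational(-1, 3079132)), Mul(Add(-1015652, 1737708), Rational(1, 3013087)))) = Mul(-1, Add(Rational(2462447, 1539566), Mul(722056, Rational(1, 3013087)))) = Mul(-1, Add(Rational(2462447, 1539566), Rational(722056, 3013087))) = Mul(-1, Rational(1218745701655, 662692328606)) = Rational(-1218745701655, 662692328606)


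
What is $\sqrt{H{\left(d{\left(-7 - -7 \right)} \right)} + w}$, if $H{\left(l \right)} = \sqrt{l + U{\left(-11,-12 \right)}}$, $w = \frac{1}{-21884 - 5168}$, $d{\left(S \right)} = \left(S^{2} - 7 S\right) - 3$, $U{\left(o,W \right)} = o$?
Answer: $\frac{\sqrt{-6763 + 182952676 i \sqrt{14}}}{13526} \approx 1.3678 + 1.3678 i$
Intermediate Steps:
$d{\left(S \right)} = -3 + S^{2} - 7 S$
$w = - \frac{1}{27052}$ ($w = \frac{1}{-27052} = - \frac{1}{27052} \approx -3.6966 \cdot 10^{-5}$)
$H{\left(l \right)} = \sqrt{-11 + l}$ ($H{\left(l \right)} = \sqrt{l - 11} = \sqrt{-11 + l}$)
$\sqrt{H{\left(d{\left(-7 - -7 \right)} \right)} + w} = \sqrt{\sqrt{-11 - \left(3 - \left(-7 - -7\right)^{2} + 7 \left(-7 - -7\right)\right)} - \frac{1}{27052}} = \sqrt{\sqrt{-11 - \left(3 - \left(-7 + 7\right)^{2} + 7 \left(-7 + 7\right)\right)} - \frac{1}{27052}} = \sqrt{\sqrt{-11 - \left(3 - 0^{2}\right)} - \frac{1}{27052}} = \sqrt{\sqrt{-11 + \left(-3 + 0 + 0\right)} - \frac{1}{27052}} = \sqrt{\sqrt{-11 - 3} - \frac{1}{27052}} = \sqrt{\sqrt{-14} - \frac{1}{27052}} = \sqrt{i \sqrt{14} - \frac{1}{27052}} = \sqrt{- \frac{1}{27052} + i \sqrt{14}}$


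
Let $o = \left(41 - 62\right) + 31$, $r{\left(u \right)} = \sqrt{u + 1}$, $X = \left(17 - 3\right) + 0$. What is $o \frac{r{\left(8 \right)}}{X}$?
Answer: $\frac{15}{7} \approx 2.1429$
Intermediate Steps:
$X = 14$ ($X = 14 + 0 = 14$)
$r{\left(u \right)} = \sqrt{1 + u}$
$o = 10$ ($o = -21 + 31 = 10$)
$o \frac{r{\left(8 \right)}}{X} = 10 \frac{\sqrt{1 + 8}}{14} = 10 \sqrt{9} \cdot \frac{1}{14} = 10 \cdot 3 \cdot \frac{1}{14} = 10 \cdot \frac{3}{14} = \frac{15}{7}$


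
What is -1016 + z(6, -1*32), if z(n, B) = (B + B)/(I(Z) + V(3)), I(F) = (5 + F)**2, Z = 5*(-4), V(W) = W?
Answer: -57928/57 ≈ -1016.3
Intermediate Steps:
Z = -20
z(n, B) = B/114 (z(n, B) = (B + B)/((5 - 20)**2 + 3) = (2*B)/((-15)**2 + 3) = (2*B)/(225 + 3) = (2*B)/228 = (2*B)*(1/228) = B/114)
-1016 + z(6, -1*32) = -1016 + (-1*32)/114 = -1016 + (1/114)*(-32) = -1016 - 16/57 = -57928/57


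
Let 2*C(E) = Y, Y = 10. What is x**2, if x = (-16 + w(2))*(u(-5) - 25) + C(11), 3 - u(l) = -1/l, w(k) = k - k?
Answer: 3243601/25 ≈ 1.2974e+5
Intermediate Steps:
w(k) = 0
u(l) = 3 + 1/l (u(l) = 3 - (-1)/l = 3 + 1/l)
C(E) = 5 (C(E) = (1/2)*10 = 5)
x = 1801/5 (x = (-16 + 0)*((3 + 1/(-5)) - 25) + 5 = -16*((3 - 1/5) - 25) + 5 = -16*(14/5 - 25) + 5 = -16*(-111/5) + 5 = 1776/5 + 5 = 1801/5 ≈ 360.20)
x**2 = (1801/5)**2 = 3243601/25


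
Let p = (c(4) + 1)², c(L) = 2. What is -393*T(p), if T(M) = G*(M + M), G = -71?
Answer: 502254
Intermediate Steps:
p = 9 (p = (2 + 1)² = 3² = 9)
T(M) = -142*M (T(M) = -71*(M + M) = -142*M)
-393*T(p) = -(-55806)*9 = -393*(-1278) = 502254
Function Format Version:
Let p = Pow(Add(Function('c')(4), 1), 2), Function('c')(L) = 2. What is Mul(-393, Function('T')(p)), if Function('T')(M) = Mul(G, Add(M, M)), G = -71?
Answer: 502254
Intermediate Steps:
p = 9 (p = Pow(Add(2, 1), 2) = Pow(3, 2) = 9)
Function('T')(M) = Mul(-142, M) (Function('T')(M) = Mul(-71, Add(M, M)) = Mul(-71, Mul(2, M)) = Mul(-142, M))
Mul(-393, Function('T')(p)) = Mul(-393, Mul(-142, 9)) = Mul(-393, -1278) = 502254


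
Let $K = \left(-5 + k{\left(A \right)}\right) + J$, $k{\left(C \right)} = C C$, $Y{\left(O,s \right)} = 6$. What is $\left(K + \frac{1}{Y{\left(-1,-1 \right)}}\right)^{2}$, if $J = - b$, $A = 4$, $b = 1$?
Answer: $\frac{3721}{36} \approx 103.36$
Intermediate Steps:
$J = -1$ ($J = \left(-1\right) 1 = -1$)
$k{\left(C \right)} = C^{2}$
$K = 10$ ($K = \left(-5 + 4^{2}\right) - 1 = \left(-5 + 16\right) - 1 = 11 - 1 = 10$)
$\left(K + \frac{1}{Y{\left(-1,-1 \right)}}\right)^{2} = \left(10 + \frac{1}{6}\right)^{2} = \left(\frac{61}{6}\right)^{2} = \frac{3721}{36}$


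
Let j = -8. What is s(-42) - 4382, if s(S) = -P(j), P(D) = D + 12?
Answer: -4386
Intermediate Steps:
P(D) = 12 + D
s(S) = -4 (s(S) = -(12 - 8) = -1*4 = -4)
s(-42) - 4382 = -4 - 4382 = -4386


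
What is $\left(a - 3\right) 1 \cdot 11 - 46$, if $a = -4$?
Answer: $-123$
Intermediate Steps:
$\left(a - 3\right) 1 \cdot 11 - 46 = \left(-4 - 3\right) 1 \cdot 11 - 46 = \left(-7\right) 1 \cdot 11 - 46 = \left(-7\right) 11 - 46 = -77 - 46 = -123$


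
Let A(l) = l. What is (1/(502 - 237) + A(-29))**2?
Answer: 59043856/70225 ≈ 840.78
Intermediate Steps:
(1/(502 - 237) + A(-29))**2 = (1/(502 - 237) - 29)**2 = (1/265 - 29)**2 = (-7684/265)**2 = 59043856/70225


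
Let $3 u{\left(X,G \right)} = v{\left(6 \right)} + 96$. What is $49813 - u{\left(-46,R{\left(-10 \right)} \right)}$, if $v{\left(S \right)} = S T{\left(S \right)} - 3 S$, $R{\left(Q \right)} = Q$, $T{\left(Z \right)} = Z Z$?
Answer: $49715$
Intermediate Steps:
$T{\left(Z \right)} = Z^{2}$
$v{\left(S \right)} = S^{3} - 3 S$ ($v{\left(S \right)} = S S^{2} - 3 S = S^{3} - 3 S$)
$u{\left(X,G \right)} = 98$ ($u{\left(X,G \right)} = \frac{6 \left(-3 + 6^{2}\right) + 96}{3} = \frac{6 \left(-3 + 36\right) + 96}{3} = \frac{6 \cdot 33 + 96}{3} = \frac{198 + 96}{3} = \frac{1}{3} \cdot 294 = 98$)
$49813 - u{\left(-46,R{\left(-10 \right)} \right)} = 49813 - 98 = 49715$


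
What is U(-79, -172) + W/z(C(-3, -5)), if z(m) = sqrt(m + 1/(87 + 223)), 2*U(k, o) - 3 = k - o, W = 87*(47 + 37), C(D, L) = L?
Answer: 48 - 7308*I*sqrt(480190)/1549 ≈ 48.0 - 3269.3*I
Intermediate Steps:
W = 7308 (W = 87*84 = 7308)
U(k, o) = 3/2 + k/2 - o/2 (U(k, o) = 3/2 + (k - o)/2 = 3/2 + (k/2 - o/2) = 3/2 + k/2 - o/2)
z(m) = sqrt(1/310 + m) (z(m) = sqrt(m + 1/310) = sqrt(1/310 + m))
U(-79, -172) + W/z(C(-3, -5)) = (3/2 + (1/2)*(-79) - 1/2*(-172)) + 7308/((sqrt(310 + 96100*(-5))/310)) = (3/2 - 79/2 + 86) + 7308/((sqrt(310 - 480500)/310)) = 48 + 7308/((sqrt(-480190)/310)) = 48 + 7308/(((I*sqrt(480190))/310)) = 48 + 7308/((I*sqrt(480190)/310)) = 48 + 7308*(-I*sqrt(480190)/1549) = 48 - 7308*I*sqrt(480190)/1549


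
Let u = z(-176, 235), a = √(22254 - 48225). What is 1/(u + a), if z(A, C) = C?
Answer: 235/81196 - I*√25971/81196 ≈ 0.0028942 - 0.0019848*I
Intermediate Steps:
a = I*√25971 (a = √(-25971) = I*√25971 ≈ 161.16*I)
u = 235
1/(u + a) = 1/(235 + I*√25971)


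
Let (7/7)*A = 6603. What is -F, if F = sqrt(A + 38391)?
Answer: -sqrt(44994) ≈ -212.12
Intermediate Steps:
A = 6603
F = sqrt(44994) (F = sqrt(6603 + 38391) = sqrt(44994) ≈ 212.12)
-F = -sqrt(44994)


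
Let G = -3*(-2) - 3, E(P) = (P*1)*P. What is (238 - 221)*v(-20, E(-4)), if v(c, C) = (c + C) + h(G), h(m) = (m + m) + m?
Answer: 85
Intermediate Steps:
E(P) = P² (E(P) = P*P = P²)
G = 3 (G = 6 - 3 = 3)
h(m) = 3*m (h(m) = 2*m + m = 3*m)
v(c, C) = 9 + C + c (v(c, C) = (c + C) + 3*3 = (C + c) + 9 = 9 + C + c)
(238 - 221)*v(-20, E(-4)) = (238 - 221)*(9 + (-4)² - 20) = 17*(9 + 16 - 20) = 17*5 = 85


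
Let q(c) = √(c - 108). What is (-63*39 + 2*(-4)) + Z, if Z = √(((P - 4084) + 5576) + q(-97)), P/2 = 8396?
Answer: -2465 + √(18284 + I*√205) ≈ -2329.8 + 0.052943*I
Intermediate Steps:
q(c) = √(-108 + c)
P = 16792 (P = 2*8396 = 16792)
Z = √(18284 + I*√205) (Z = √(((16792 - 4084) + 5576) + √(-108 - 97)) = √((12708 + 5576) + √(-205)) = √(18284 + I*√205) ≈ 135.22 + 0.0529*I)
(-63*39 + 2*(-4)) + Z = (-63*39 + 2*(-4)) + √(18284 + I*√205) = (-2457 - 8) + √(18284 + I*√205) = -2465 + √(18284 + I*√205)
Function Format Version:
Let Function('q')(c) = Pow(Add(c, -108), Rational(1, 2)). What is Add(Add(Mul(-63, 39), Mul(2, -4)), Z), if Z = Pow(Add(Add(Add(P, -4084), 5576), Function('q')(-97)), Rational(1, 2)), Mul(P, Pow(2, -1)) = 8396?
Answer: Add(-2465, Pow(Add(18284, Mul(I, Pow(205, Rational(1, 2)))), Rational(1, 2))) ≈ Add(-2329.8, Mul(0.052943, I))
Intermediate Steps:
Function('q')(c) = Pow(Add(-108, c), Rational(1, 2))
P = 16792 (P = Mul(2, 8396) = 16792)
Z = Pow(Add(18284, Mul(I, Pow(205, Rational(1, 2)))), Rational(1, 2)) (Z = Pow(Add(Add(Add(16792, -4084), 5576), Pow(Add(-108, -97), Rational(1, 2))), Rational(1, 2)) = Pow(Add(Add(12708, 5576), Pow(-205, Rational(1, 2))), Rational(1, 2)) = Pow(Add(18284, Mul(I, Pow(205, Rational(1, 2)))), Rational(1, 2)) ≈ Add(135.22, Mul(0.0529, I)))
Add(Add(Mul(-63, 39), Mul(2, -4)), Z) = Add(Add(Mul(-63, 39), Mul(2, -4)), Pow(Add(18284, Mul(I, Pow(205, Rational(1, 2)))), Rational(1, 2))) = Add(Add(-2457, -8), Pow(Add(18284, Mul(I, Pow(205, Rational(1, 2)))), Rational(1, 2))) = Add(-2465, Pow(Add(18284, Mul(I, Pow(205, Rational(1, 2)))), Rational(1, 2)))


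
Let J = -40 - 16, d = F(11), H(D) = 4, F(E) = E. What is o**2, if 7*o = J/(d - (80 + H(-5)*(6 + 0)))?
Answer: 64/8649 ≈ 0.0073997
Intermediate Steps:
d = 11
J = -56
o = 8/93 (o = (-56/(11 - (80 + 4*(6 + 0))))/7 = (-56/(11 - (80 + 4*6)))/7 = (-56/(11 - (80 + 24)))/7 = (-56/(11 - 1*104))/7 = (-56/(11 - 104))/7 = (-56/(-93))/7 = (-56*(-1/93))/7 = (1/7)*(56/93) = 8/93 ≈ 0.086022)
o**2 = (8/93)**2 = 64/8649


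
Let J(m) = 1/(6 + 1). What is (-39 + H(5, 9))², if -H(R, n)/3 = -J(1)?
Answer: 72900/49 ≈ 1487.8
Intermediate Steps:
J(m) = ⅐ (J(m) = 1/7 = ⅐)
H(R, n) = 3/7 (H(R, n) = -(-3)/7 = -3*(-⅐) = 3/7)
(-39 + H(5, 9))² = (-39 + 3/7)² = (-270/7)² = 72900/49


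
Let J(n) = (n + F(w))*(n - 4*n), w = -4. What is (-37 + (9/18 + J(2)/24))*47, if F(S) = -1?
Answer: -6909/4 ≈ -1727.3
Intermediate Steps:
J(n) = -3*n*(-1 + n) (J(n) = (n - 1)*(n - 4*n) = (-1 + n)*(-3*n) = -3*n*(-1 + n))
(-37 + (9/18 + J(2)/24))*47 = (-37 + (9/18 + (3*2*(1 - 1*2))/24))*47 = (-37 + (9*(1/18) + (3*2*(1 - 2))*(1/24)))*47 = (-37 + (½ + (3*2*(-1))*(1/24)))*47 = (-37 + (½ - 6*1/24))*47 = (-37 + (½ - ¼))*47 = (-37 + ¼)*47 = -147/4*47 = -6909/4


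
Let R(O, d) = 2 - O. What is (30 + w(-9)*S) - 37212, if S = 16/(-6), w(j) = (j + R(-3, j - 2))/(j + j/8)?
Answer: -9035482/243 ≈ -37183.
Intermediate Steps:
w(j) = 8*(5 + j)/(9*j) (w(j) = (j + (2 - 1*(-3)))/(j + j/8) = (j + (2 + 3))/(j + j*(1/8)) = (j + 5)/(j + j/8) = (5 + j)/((9*j/8)) = (5 + j)*(8/(9*j)) = 8*(5 + j)/(9*j))
S = -8/3 (S = -1/6*16 = -8/3 ≈ -2.6667)
(30 + w(-9)*S) - 37212 = (30 + ((8/9)*(5 - 9)/(-9))*(-8/3)) - 37212 = (30 + ((8/9)*(-1/9)*(-4))*(-8/3)) - 37212 = (30 + (32/81)*(-8/3)) - 37212 = (30 - 256/243) - 37212 = 7034/243 - 37212 = -9035482/243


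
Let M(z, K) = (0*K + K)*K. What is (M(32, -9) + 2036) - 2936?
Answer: -819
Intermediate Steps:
M(z, K) = K² (M(z, K) = (0 + K)*K = K*K = K²)
(M(32, -9) + 2036) - 2936 = ((-9)² + 2036) - 2936 = (81 + 2036) - 2936 = 2117 - 2936 = -819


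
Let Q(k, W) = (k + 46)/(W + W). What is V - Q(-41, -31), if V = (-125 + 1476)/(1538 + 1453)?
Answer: 98717/185442 ≈ 0.53233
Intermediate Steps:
Q(k, W) = (46 + k)/(2*W) (Q(k, W) = (46 + k)/((2*W)) = (46 + k)*(1/(2*W)) = (46 + k)/(2*W))
V = 1351/2991 ≈ 0.45169
V - Q(-41, -31) = 1351/2991 - (46 - 41)/(2*(-31)) = 1351/2991 - (-1)*5/(2*31) = 1351/2991 - 1*(-5/62) = 1351/2991 + 5/62 = 98717/185442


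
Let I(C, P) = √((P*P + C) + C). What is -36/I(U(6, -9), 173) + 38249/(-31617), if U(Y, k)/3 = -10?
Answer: -38249/31617 - 36*√29869/29869 ≈ -1.4181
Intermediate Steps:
U(Y, k) = -30 (U(Y, k) = 3*(-10) = -30)
I(C, P) = √(P² + 2*C) (I(C, P) = √((P² + C) + C) = √((C + P²) + C) = √(P² + 2*C))
-36/I(U(6, -9), 173) + 38249/(-31617) = -36/√(173² + 2*(-30)) + 38249/(-31617) = -36/√(29929 - 60) + 38249*(-1/31617) = -36*√29869/29869 - 38249/31617 = -38249/31617 - 36*√29869/29869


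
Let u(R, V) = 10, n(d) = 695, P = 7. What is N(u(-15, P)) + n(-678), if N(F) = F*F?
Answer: 795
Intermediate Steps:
N(F) = F**2
N(u(-15, P)) + n(-678) = 10**2 + 695 = 100 + 695 = 795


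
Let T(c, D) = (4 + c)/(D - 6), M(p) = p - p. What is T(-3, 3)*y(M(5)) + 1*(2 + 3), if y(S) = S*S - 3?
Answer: 6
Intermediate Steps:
M(p) = 0
T(c, D) = (4 + c)/(-6 + D)
y(S) = -3 + S² (y(S) = S² - 3 = -3 + S²)
T(-3, 3)*y(M(5)) + 1*(2 + 3) = ((4 - 3)/(-6 + 3))*(-3 + 0²) + 1*(2 + 3) = (1/(-3))*(-3 + 0) + 1*5 = -⅓*1*(-3) + 5 = -⅓*(-3) + 5 = 1 + 5 = 6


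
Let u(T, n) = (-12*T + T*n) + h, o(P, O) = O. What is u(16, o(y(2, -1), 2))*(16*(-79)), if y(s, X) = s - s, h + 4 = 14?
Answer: 189600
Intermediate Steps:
h = 10 (h = -4 + 14 = 10)
y(s, X) = 0
u(T, n) = 10 - 12*T + T*n (u(T, n) = (-12*T + T*n) + 10 = 10 - 12*T + T*n)
u(16, o(y(2, -1), 2))*(16*(-79)) = (10 - 12*16 + 16*2)*(16*(-79)) = (10 - 192 + 32)*(-1264) = -150*(-1264) = 189600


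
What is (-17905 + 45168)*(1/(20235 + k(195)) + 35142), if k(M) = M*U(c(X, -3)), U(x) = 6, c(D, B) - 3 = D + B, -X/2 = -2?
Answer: 20507624213393/21405 ≈ 9.5808e+8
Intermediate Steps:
X = 4 (X = -2*(-2) = 4)
c(D, B) = 3 + B + D (c(D, B) = 3 + (D + B) = 3 + (B + D) = 3 + B + D)
k(M) = 6*M (k(M) = M*6 = 6*M)
(-17905 + 45168)*(1/(20235 + k(195)) + 35142) = (-17905 + 45168)*(1/(20235 + 6*195) + 35142) = 27263*(1/(20235 + 1170) + 35142) = 27263*(1/21405 + 35142) = 27263*(752214511/21405) = 20507624213393/21405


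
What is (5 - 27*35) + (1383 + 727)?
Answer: 1170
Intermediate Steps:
(5 - 27*35) + (1383 + 727) = (5 - 945) + 2110 = -940 + 2110 = 1170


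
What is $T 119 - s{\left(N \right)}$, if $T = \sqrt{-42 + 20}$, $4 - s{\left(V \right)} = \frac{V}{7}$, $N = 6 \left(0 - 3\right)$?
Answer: $- \frac{46}{7} + 119 i \sqrt{22} \approx -6.5714 + 558.16 i$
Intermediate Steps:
$N = -18$ ($N = 6 \left(-3\right) = -18$)
$s{\left(V \right)} = 4 - \frac{V}{7}$
$T = i \sqrt{22}$ ($T = \sqrt{-22} = i \sqrt{22} \approx 4.6904 i$)
$T 119 - s{\left(N \right)} = i \sqrt{22} \cdot 119 - \left(4 - - \frac{18}{7}\right) = 119 i \sqrt{22} - \left(4 + \frac{18}{7}\right) = 119 i \sqrt{22} - \frac{46}{7} = - \frac{46}{7} + 119 i \sqrt{22}$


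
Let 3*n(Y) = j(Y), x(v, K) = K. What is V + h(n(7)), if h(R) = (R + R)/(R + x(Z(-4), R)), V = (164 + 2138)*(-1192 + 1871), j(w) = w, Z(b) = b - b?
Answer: 1563059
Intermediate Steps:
Z(b) = 0
n(Y) = Y/3
V = 1563058 (V = 2302*679 = 1563058)
h(R) = 1 (h(R) = (R + R)/(R + R) = (2*R)/((2*R)) = (2*R)*(1/(2*R)) = 1)
V + h(n(7)) = 1563058 + 1 = 1563059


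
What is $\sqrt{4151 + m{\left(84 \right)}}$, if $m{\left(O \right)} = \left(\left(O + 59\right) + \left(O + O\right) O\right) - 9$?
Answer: $\sqrt{18397} \approx 135.64$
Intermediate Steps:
$m{\left(O \right)} = 50 + O + 2 O^{2}$ ($m{\left(O \right)} = \left(\left(59 + O\right) + 2 O O\right) - 9 = \left(\left(59 + O\right) + 2 O^{2}\right) - 9 = \left(59 + O + 2 O^{2}\right) - 9 = 50 + O + 2 O^{2}$)
$\sqrt{4151 + m{\left(84 \right)}} = \sqrt{4151 + \left(50 + 84 + 2 \cdot 84^{2}\right)} = \sqrt{4151 + \left(50 + 84 + 2 \cdot 7056\right)} = \sqrt{4151 + \left(50 + 84 + 14112\right)} = \sqrt{4151 + 14246} = \sqrt{18397}$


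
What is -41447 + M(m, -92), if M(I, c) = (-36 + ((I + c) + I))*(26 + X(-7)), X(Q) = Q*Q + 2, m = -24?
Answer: -54999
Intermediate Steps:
X(Q) = 2 + Q² (X(Q) = Q² + 2 = 2 + Q²)
M(I, c) = -2772 + 77*c + 154*I (M(I, c) = (-36 + ((I + c) + I))*(26 + (2 + (-7)²)) = (-36 + (c + 2*I))*(26 + (2 + 49)) = (-36 + c + 2*I)*(26 + 51) = (-36 + c + 2*I)*77 = -2772 + 77*c + 154*I)
-41447 + M(m, -92) = -41447 + (-2772 + 77*(-92) + 154*(-24)) = -41447 + (-2772 - 7084 - 3696) = -41447 - 13552 = -54999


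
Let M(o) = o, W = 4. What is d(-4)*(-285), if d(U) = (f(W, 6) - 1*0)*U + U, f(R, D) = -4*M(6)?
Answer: -26220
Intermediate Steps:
f(R, D) = -24 (f(R, D) = -4*6 = -24)
d(U) = -23*U (d(U) = (-24 - 1*0)*U + U = (-24 + 0)*U + U = -24*U + U = -23*U)
d(-4)*(-285) = -23*(-4)*(-285) = 92*(-285) = -26220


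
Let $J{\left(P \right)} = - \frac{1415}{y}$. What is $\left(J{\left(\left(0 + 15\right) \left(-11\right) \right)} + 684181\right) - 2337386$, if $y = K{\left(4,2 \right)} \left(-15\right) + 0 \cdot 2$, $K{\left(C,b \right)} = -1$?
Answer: $- \frac{4959898}{3} \approx -1.6533 \cdot 10^{6}$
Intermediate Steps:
$y = 15$ ($y = \left(-1\right) \left(-15\right) + 0 \cdot 2 = 15 + 0 = 15$)
$J{\left(P \right)} = - \frac{283}{3}$ ($J{\left(P \right)} = - \frac{1415}{15} = \left(-1415\right) \frac{1}{15} = - \frac{283}{3}$)
$\left(J{\left(\left(0 + 15\right) \left(-11\right) \right)} + 684181\right) - 2337386 = \left(- \frac{283}{3} + 684181\right) - 2337386 = \frac{2052260}{3} - 2337386 = - \frac{4959898}{3}$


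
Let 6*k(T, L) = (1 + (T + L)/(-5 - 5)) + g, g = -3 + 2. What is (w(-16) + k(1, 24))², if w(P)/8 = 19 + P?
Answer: 80089/144 ≈ 556.17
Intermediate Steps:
w(P) = 152 + 8*P (w(P) = 8*(19 + P) = 152 + 8*P)
g = -1
k(T, L) = -L/60 - T/60 (k(T, L) = ((1 + (T + L)/(-5 - 5)) - 1)/6 = ((1 + (L + T)/(-10)) - 1)/6 = ((1 + (L + T)*(-⅒)) - 1)/6 = ((1 + (-L/10 - T/10)) - 1)/6 = ((1 - L/10 - T/10) - 1)/6 = (-L/10 - T/10)/6 = -L/60 - T/60)
(w(-16) + k(1, 24))² = ((152 + 8*(-16)) + (-1/60*24 - 1/60*1))² = ((152 - 128) + (-⅖ - 1/60))² = (24 - 5/12)² = (283/12)² = 80089/144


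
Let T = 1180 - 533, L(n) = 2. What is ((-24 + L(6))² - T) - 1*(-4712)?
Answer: 4549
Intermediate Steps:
T = 647
((-24 + L(6))² - T) - 1*(-4712) = ((-24 + 2)² - 1*647) - 1*(-4712) = ((-22)² - 647) + 4712 = (484 - 647) + 4712 = -163 + 4712 = 4549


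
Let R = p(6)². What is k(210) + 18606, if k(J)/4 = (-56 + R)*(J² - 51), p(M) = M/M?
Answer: -9672174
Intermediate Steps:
p(M) = 1
R = 1 (R = 1² = 1)
k(J) = 11220 - 220*J² (k(J) = 4*((-56 + 1)*(J² - 51)) = 4*(-55*(-51 + J²)) = 4*(2805 - 55*J²) = 11220 - 220*J²)
k(210) + 18606 = (11220 - 220*210²) + 18606 = (11220 - 220*44100) + 18606 = (11220 - 9702000) + 18606 = -9690780 + 18606 = -9672174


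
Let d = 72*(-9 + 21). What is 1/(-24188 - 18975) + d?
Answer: 37292831/43163 ≈ 864.00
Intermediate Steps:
d = 864 (d = 72*12 = 864)
1/(-24188 - 18975) + d = 1/(-24188 - 18975) + 864 = 1/(-43163) + 864 = -1/43163 + 864 = 37292831/43163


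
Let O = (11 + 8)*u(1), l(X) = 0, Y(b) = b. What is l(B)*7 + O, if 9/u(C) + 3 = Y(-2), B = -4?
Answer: -171/5 ≈ -34.200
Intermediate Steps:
u(C) = -9/5 (u(C) = 9/(-3 - 2) = 9/(-5) = 9*(-⅕) = -9/5)
O = -171/5 (O = (11 + 8)*(-9/5) = 19*(-9/5) = -171/5 ≈ -34.200)
l(B)*7 + O = 0*7 - 171/5 = 0 - 171/5 = -171/5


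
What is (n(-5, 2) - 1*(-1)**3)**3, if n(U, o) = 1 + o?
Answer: 64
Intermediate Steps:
(n(-5, 2) - 1*(-1)**3)**3 = ((1 + 2) - 1*(-1)**3)**3 = (3 - 1*(-1))**3 = (3 + 1)**3 = 4**3 = 64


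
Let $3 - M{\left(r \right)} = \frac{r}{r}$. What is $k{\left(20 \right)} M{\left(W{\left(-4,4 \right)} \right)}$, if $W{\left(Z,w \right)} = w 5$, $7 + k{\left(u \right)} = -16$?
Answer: $-46$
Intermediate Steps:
$k{\left(u \right)} = -23$ ($k{\left(u \right)} = -7 - 16 = -23$)
$W{\left(Z,w \right)} = 5 w$
$M{\left(r \right)} = 2$ ($M{\left(r \right)} = 3 - \frac{r}{r} = 3 - 1 = 2$)
$k{\left(20 \right)} M{\left(W{\left(-4,4 \right)} \right)} = \left(-23\right) 2 = -46$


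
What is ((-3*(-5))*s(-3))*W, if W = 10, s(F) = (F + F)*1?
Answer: -900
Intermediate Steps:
s(F) = 2*F (s(F) = (2*F)*1 = 2*F)
((-3*(-5))*s(-3))*W = ((-3*(-5))*(2*(-3)))*10 = (15*(-6))*10 = -90*10 = -900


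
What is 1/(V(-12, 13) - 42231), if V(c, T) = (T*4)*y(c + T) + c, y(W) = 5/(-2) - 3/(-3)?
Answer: -1/42321 ≈ -2.3629e-5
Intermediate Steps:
y(W) = -3/2 (y(W) = 5*(-1/2) - 3*(-1/3) = -5/2 + 1 = -3/2)
V(c, T) = c - 6*T (V(c, T) = (T*4)*(-3/2) + c = (4*T)*(-3/2) + c = -6*T + c = c - 6*T)
1/(V(-12, 13) - 42231) = 1/((-12 - 6*13) - 42231) = 1/((-12 - 78) - 42231) = 1/(-90 - 42231) = 1/(-42321) = -1/42321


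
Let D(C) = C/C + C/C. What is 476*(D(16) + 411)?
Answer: 196588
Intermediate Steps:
D(C) = 2 (D(C) = 1 + 1 = 2)
476*(D(16) + 411) = 476*(2 + 411) = 476*413 = 196588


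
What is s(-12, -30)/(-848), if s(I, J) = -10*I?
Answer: -15/106 ≈ -0.14151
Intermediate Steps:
s(-12, -30)/(-848) = -10*(-12)/(-848) = 120*(-1/848) = -15/106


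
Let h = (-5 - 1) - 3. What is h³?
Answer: -729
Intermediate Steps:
h = -9 (h = -6 - 3 = -9)
h³ = (-9)³ = -729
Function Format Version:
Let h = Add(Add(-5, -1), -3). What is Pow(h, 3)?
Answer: -729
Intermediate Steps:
h = -9 (h = Add(-6, -3) = -9)
Pow(h, 3) = Pow(-9, 3) = -729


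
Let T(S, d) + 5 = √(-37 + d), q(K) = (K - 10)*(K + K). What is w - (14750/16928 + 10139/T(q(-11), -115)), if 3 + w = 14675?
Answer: 22408311121/1498128 + 20278*I*√38/177 ≈ 14958.0 + 706.23*I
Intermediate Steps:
w = 14672 (w = -3 + 14675 = 14672)
q(K) = 2*K*(-10 + K) (q(K) = (-10 + K)*(2*K) = 2*K*(-10 + K))
T(S, d) = -5 + √(-37 + d)
w - (14750/16928 + 10139/T(q(-11), -115)) = 14672 - (14750/16928 + 10139/(-5 + √(-37 - 115))) = 14672 - (14750*(1/16928) + 10139/(-5 + √(-152))) = 14672 - (7375/8464 + 10139/(-5 + 2*I*√38)) = 14672 + (-7375/8464 - 10139/(-5 + 2*I*√38)) = 124176433/8464 - 10139/(-5 + 2*I*√38)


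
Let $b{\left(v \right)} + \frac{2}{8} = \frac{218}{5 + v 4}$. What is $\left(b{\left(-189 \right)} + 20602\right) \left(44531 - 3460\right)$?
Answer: $\frac{2541752146735}{3004} \approx 8.4612 \cdot 10^{8}$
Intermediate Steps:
$b{\left(v \right)} = - \frac{1}{4} + \frac{218}{5 + 4 v}$ ($b{\left(v \right)} = - \frac{1}{4} + \frac{218}{5 + v 4} = - \frac{1}{4} + \frac{218}{5 + 4 v}$)
$\left(b{\left(-189 \right)} + 20602\right) \left(44531 - 3460\right) = \left(\frac{867 - -756}{4 \left(5 + 4 \left(-189\right)\right)} + 20602\right) \left(44531 - 3460\right) = \left(\frac{867 + 756}{4 \left(5 - 756\right)} + 20602\right) 41071 = \left(\frac{1}{4} \frac{1}{-751} \cdot 1623 + 20602\right) 41071 = \left(\frac{1}{4} \left(- \frac{1}{751}\right) 1623 + 20602\right) 41071 = \left(- \frac{1623}{3004} + 20602\right) 41071 = \frac{61886785}{3004} \cdot 41071 = \frac{2541752146735}{3004}$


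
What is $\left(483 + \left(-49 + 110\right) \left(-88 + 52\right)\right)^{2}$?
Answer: $2934369$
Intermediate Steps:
$\left(483 + \left(-49 + 110\right) \left(-88 + 52\right)\right)^{2} = \left(483 + 61 \left(-36\right)\right)^{2} = \left(483 - 2196\right)^{2} = \left(-1713\right)^{2} = 2934369$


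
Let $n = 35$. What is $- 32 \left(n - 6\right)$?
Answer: $-928$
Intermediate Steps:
$- 32 \left(n - 6\right) = - 32 \left(35 - 6\right) = \left(-32\right) 29 = -928$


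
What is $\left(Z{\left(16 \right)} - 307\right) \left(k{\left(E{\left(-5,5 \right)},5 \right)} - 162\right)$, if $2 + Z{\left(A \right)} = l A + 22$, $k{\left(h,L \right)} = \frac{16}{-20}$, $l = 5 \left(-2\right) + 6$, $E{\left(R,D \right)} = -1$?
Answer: $\frac{285714}{5} \approx 57143.0$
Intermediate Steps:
$l = -4$ ($l = -10 + 6 = -4$)
$k{\left(h,L \right)} = - \frac{4}{5}$ ($k{\left(h,L \right)} = 16 \left(- \frac{1}{20}\right) = - \frac{4}{5}$)
$Z{\left(A \right)} = 20 - 4 A$ ($Z{\left(A \right)} = -2 - \left(-22 + 4 A\right) = 20 - 4 A$)
$\left(Z{\left(16 \right)} - 307\right) \left(k{\left(E{\left(-5,5 \right)},5 \right)} - 162\right) = \left(\left(20 - 64\right) - 307\right) \left(- \frac{4}{5} - 162\right) = \left(\left(20 - 64\right) - 307\right) \left(- \frac{814}{5}\right) = \left(-44 - 307\right) \left(- \frac{814}{5}\right) = \left(-351\right) \left(- \frac{814}{5}\right) = \frac{285714}{5}$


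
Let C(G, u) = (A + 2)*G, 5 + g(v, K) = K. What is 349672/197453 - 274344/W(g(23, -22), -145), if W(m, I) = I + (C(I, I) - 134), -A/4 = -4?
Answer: 18393416080/190147239 ≈ 96.733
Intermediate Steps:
A = 16 (A = -4*(-4) = 16)
g(v, K) = -5 + K
C(G, u) = 18*G (C(G, u) = (16 + 2)*G = 18*G)
W(m, I) = -134 + 19*I (W(m, I) = I + (18*I - 134) = I + (-134 + 18*I) = -134 + 19*I)
349672/197453 - 274344/W(g(23, -22), -145) = 349672/197453 - 274344/(-134 + 19*(-145)) = 349672*(1/197453) - 274344/(-134 - 2755) = 349672/197453 - 274344/(-2889) = 349672/197453 - 274344*(-1/2889) = 349672/197453 + 91448/963 = 18393416080/190147239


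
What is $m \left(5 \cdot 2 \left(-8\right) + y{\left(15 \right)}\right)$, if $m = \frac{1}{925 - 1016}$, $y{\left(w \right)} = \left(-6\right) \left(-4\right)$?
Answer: $\frac{8}{13} \approx 0.61539$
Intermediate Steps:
$y{\left(w \right)} = 24$
$m = - \frac{1}{91}$ ($m = \frac{1}{-91} = - \frac{1}{91} \approx -0.010989$)
$m \left(5 \cdot 2 \left(-8\right) + y{\left(15 \right)}\right) = - \frac{5 \cdot 2 \left(-8\right) + 24}{91} = - \frac{10 \left(-8\right) + 24}{91} = - \frac{-80 + 24}{91} = \left(- \frac{1}{91}\right) \left(-56\right) = \frac{8}{13}$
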